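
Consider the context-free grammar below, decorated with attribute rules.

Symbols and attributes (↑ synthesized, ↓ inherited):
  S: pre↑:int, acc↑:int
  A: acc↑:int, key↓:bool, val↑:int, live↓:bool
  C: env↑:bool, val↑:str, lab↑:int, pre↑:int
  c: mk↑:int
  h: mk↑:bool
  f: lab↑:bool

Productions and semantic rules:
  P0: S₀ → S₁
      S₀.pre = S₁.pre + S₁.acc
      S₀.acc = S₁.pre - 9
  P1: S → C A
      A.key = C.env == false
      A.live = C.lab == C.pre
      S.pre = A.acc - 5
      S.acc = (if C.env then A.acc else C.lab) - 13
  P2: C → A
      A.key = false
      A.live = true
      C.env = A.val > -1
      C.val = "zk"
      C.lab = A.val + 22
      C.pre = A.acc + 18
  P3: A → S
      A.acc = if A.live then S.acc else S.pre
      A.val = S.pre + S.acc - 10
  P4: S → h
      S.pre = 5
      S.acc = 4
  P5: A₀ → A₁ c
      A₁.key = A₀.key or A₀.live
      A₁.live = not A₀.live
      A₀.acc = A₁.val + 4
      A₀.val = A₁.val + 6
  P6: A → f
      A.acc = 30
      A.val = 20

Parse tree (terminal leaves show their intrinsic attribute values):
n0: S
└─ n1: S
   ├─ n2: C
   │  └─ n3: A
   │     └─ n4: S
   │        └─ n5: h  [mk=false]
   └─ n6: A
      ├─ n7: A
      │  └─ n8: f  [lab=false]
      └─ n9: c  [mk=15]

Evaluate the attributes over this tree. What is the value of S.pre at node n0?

1. n3.key = false  [false]
2. n3.live = true  [true]
3. n5.mk = false  [terminal]
4. n4.pre = 5  [5]
5. n4.acc = 4  [4]
6. n3.acc = 4  [if A.live then S.acc else S.pre]
7. n3.val = -1  [S.pre + S.acc - 10]
8. n2.env = false  [A.val > -1]
9. n2.val = "zk"  ["zk"]
10. n2.lab = 21  [A.val + 22]
11. n2.pre = 22  [A.acc + 18]
12. n6.key = true  [C.env == false]
13. n6.live = false  [C.lab == C.pre]
14. n7.key = true  [A₀.key or A₀.live]
15. n7.live = true  [not A₀.live]
16. n8.lab = false  [terminal]
17. n7.acc = 30  [30]
18. n7.val = 20  [20]
19. n9.mk = 15  [terminal]
20. n6.acc = 24  [A₁.val + 4]
21. n6.val = 26  [A₁.val + 6]
22. n1.pre = 19  [A.acc - 5]
23. n1.acc = 8  [(if C.env then A.acc else C.lab) - 13]
24. n0.pre = 27  [S₁.pre + S₁.acc]
25. n0.acc = 10  [S₁.pre - 9]

27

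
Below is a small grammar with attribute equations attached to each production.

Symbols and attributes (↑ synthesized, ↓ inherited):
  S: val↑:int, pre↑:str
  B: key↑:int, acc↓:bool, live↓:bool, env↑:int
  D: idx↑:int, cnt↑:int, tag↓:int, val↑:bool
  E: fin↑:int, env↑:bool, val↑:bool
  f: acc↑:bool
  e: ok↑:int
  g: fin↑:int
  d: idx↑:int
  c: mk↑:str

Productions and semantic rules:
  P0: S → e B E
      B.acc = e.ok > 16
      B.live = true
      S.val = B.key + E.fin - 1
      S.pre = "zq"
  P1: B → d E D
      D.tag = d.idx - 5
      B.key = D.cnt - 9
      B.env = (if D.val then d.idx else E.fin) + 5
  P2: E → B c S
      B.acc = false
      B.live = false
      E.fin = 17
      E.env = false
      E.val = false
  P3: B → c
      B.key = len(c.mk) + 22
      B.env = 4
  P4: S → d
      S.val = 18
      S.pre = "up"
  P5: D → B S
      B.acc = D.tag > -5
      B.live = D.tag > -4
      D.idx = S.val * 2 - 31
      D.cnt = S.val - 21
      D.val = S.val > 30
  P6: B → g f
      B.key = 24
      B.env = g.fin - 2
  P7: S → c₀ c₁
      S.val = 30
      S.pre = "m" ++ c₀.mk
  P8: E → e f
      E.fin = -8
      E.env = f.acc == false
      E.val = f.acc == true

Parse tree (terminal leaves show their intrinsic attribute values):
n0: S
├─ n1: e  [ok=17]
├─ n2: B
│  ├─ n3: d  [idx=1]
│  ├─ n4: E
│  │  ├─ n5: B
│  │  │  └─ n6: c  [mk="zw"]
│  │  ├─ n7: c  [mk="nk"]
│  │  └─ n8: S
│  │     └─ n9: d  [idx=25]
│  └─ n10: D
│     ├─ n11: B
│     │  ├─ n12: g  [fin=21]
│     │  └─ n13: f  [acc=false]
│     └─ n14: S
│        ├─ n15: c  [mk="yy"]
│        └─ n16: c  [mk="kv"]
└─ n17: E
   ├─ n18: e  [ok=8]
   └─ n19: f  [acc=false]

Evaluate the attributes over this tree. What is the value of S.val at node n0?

1. n1.ok = 17  [terminal]
2. n2.acc = true  [e.ok > 16]
3. n2.live = true  [true]
4. n3.idx = 1  [terminal]
5. n5.acc = false  [false]
6. n5.live = false  [false]
7. n6.mk = "zw"  [terminal]
8. n5.key = 24  [len(c.mk) + 22]
9. n5.env = 4  [4]
10. n7.mk = "nk"  [terminal]
11. n9.idx = 25  [terminal]
12. n8.val = 18  [18]
13. n8.pre = "up"  ["up"]
14. n4.fin = 17  [17]
15. n4.env = false  [false]
16. n4.val = false  [false]
17. n10.tag = -4  [d.idx - 5]
18. n11.acc = true  [D.tag > -5]
19. n11.live = false  [D.tag > -4]
20. n12.fin = 21  [terminal]
21. n13.acc = false  [terminal]
22. n11.key = 24  [24]
23. n11.env = 19  [g.fin - 2]
24. n15.mk = "yy"  [terminal]
25. n16.mk = "kv"  [terminal]
26. n14.val = 30  [30]
27. n14.pre = "myy"  ["m" ++ c₀.mk]
28. n10.idx = 29  [S.val * 2 - 31]
29. n10.cnt = 9  [S.val - 21]
30. n10.val = false  [S.val > 30]
31. n2.key = 0  [D.cnt - 9]
32. n2.env = 22  [(if D.val then d.idx else E.fin) + 5]
33. n18.ok = 8  [terminal]
34. n19.acc = false  [terminal]
35. n17.fin = -8  [-8]
36. n17.env = true  [f.acc == false]
37. n17.val = false  [f.acc == true]
38. n0.val = -9  [B.key + E.fin - 1]
39. n0.pre = "zq"  ["zq"]

-9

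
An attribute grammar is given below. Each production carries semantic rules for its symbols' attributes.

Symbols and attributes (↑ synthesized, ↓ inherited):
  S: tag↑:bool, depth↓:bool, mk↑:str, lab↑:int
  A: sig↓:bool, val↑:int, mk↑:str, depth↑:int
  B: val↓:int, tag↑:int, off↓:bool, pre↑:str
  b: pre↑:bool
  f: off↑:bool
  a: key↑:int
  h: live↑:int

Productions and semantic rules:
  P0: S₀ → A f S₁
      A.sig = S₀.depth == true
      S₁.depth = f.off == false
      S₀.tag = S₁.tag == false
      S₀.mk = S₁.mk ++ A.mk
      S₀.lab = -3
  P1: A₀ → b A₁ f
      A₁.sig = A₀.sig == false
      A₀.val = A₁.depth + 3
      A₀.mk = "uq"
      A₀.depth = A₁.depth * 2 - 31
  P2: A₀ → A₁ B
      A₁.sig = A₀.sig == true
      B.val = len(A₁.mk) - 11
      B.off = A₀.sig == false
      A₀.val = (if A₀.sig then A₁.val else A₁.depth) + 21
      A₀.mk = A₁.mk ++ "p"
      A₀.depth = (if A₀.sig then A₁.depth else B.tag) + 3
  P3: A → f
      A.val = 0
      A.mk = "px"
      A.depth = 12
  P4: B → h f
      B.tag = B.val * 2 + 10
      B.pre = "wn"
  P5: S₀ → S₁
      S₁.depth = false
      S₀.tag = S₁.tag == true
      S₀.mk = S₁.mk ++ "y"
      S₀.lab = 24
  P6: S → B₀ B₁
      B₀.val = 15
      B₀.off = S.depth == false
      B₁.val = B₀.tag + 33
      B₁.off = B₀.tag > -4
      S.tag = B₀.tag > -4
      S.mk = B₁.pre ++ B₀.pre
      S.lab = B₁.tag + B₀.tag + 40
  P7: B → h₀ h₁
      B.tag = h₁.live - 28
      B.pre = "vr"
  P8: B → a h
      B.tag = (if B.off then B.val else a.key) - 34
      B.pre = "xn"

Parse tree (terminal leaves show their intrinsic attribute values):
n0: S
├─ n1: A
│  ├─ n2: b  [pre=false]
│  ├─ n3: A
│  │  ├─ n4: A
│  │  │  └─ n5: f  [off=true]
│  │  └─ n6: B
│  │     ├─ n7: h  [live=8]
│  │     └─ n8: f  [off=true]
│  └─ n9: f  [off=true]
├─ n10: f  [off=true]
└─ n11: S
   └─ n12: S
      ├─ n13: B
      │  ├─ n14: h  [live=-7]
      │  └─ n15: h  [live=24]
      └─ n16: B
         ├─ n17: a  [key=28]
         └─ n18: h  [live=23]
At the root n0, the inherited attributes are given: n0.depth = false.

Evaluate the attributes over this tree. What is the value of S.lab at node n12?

1. n0.depth = false  [given at root]
2. n1.sig = false  [S₀.depth == true]
3. n2.pre = false  [terminal]
4. n3.sig = true  [A₀.sig == false]
5. n4.sig = true  [A₀.sig == true]
6. n5.off = true  [terminal]
7. n4.val = 0  [0]
8. n4.mk = "px"  ["px"]
9. n4.depth = 12  [12]
10. n6.val = -9  [len(A₁.mk) - 11]
11. n6.off = false  [A₀.sig == false]
12. n7.live = 8  [terminal]
13. n8.off = true  [terminal]
14. n6.tag = -8  [B.val * 2 + 10]
15. n6.pre = "wn"  ["wn"]
16. n3.val = 21  [(if A₀.sig then A₁.val else A₁.depth) + 21]
17. n3.mk = "pxp"  [A₁.mk ++ "p"]
18. n3.depth = 15  [(if A₀.sig then A₁.depth else B.tag) + 3]
19. n9.off = true  [terminal]
20. n1.val = 18  [A₁.depth + 3]
21. n1.mk = "uq"  ["uq"]
22. n1.depth = -1  [A₁.depth * 2 - 31]
23. n10.off = true  [terminal]
24. n11.depth = false  [f.off == false]
25. n12.depth = false  [false]
26. n13.val = 15  [15]
27. n13.off = true  [S.depth == false]
28. n14.live = -7  [terminal]
29. n15.live = 24  [terminal]
30. n13.tag = -4  [h₁.live - 28]
31. n13.pre = "vr"  ["vr"]
32. n16.val = 29  [B₀.tag + 33]
33. n16.off = false  [B₀.tag > -4]
34. n17.key = 28  [terminal]
35. n18.live = 23  [terminal]
36. n16.tag = -6  [(if B.off then B.val else a.key) - 34]
37. n16.pre = "xn"  ["xn"]
38. n12.tag = false  [B₀.tag > -4]
39. n12.mk = "xnvr"  [B₁.pre ++ B₀.pre]
40. n12.lab = 30  [B₁.tag + B₀.tag + 40]
41. n11.tag = false  [S₁.tag == true]
42. n11.mk = "xnvry"  [S₁.mk ++ "y"]
43. n11.lab = 24  [24]
44. n0.tag = true  [S₁.tag == false]
45. n0.mk = "xnvryuq"  [S₁.mk ++ A.mk]
46. n0.lab = -3  [-3]

30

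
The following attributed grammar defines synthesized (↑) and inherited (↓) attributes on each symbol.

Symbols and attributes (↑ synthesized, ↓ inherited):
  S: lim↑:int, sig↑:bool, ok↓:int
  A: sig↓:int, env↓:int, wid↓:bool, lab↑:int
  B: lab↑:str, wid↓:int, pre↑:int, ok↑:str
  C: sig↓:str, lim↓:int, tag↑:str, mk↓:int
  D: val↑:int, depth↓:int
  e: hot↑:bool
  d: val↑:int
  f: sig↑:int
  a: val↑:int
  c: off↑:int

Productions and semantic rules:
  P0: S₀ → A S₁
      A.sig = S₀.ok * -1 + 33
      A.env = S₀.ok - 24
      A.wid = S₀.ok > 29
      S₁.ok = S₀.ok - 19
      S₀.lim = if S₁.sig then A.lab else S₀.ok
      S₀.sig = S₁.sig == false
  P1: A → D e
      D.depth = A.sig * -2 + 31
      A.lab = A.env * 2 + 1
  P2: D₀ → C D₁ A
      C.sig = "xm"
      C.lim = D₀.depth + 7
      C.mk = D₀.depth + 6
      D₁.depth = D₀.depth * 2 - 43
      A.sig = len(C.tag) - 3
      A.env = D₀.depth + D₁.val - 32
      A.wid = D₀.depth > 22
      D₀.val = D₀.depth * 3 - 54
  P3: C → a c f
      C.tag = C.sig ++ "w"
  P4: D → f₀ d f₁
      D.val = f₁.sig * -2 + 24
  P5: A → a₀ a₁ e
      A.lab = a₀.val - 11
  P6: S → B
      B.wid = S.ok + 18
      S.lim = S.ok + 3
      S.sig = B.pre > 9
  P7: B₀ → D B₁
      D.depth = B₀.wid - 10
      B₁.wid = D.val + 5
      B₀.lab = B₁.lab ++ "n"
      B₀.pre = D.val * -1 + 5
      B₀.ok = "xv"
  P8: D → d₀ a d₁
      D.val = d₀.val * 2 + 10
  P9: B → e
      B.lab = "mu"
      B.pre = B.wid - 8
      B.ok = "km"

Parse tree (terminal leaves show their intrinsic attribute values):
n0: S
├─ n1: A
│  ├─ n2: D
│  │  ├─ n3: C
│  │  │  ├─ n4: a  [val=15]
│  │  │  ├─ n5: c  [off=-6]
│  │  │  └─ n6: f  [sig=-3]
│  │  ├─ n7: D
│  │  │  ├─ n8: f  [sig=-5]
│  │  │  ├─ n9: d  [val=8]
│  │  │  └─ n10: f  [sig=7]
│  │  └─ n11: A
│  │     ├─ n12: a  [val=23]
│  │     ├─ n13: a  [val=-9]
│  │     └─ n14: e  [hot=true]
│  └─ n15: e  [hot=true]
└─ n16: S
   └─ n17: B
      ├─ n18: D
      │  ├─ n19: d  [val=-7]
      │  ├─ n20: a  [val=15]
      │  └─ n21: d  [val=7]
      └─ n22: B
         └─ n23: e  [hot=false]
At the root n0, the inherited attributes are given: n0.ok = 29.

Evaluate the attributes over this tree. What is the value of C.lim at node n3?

1. n0.ok = 29  [given at root]
2. n1.sig = 4  [S₀.ok * -1 + 33]
3. n1.env = 5  [S₀.ok - 24]
4. n1.wid = false  [S₀.ok > 29]
5. n2.depth = 23  [A.sig * -2 + 31]
6. n3.sig = "xm"  ["xm"]
7. n3.lim = 30  [D₀.depth + 7]
8. n3.mk = 29  [D₀.depth + 6]
9. n4.val = 15  [terminal]
10. n5.off = -6  [terminal]
11. n6.sig = -3  [terminal]
12. n3.tag = "xmw"  [C.sig ++ "w"]
13. n7.depth = 3  [D₀.depth * 2 - 43]
14. n8.sig = -5  [terminal]
15. n9.val = 8  [terminal]
16. n10.sig = 7  [terminal]
17. n7.val = 10  [f₁.sig * -2 + 24]
18. n11.sig = 0  [len(C.tag) - 3]
19. n11.env = 1  [D₀.depth + D₁.val - 32]
20. n11.wid = true  [D₀.depth > 22]
21. n12.val = 23  [terminal]
22. n13.val = -9  [terminal]
23. n14.hot = true  [terminal]
24. n11.lab = 12  [a₀.val - 11]
25. n2.val = 15  [D₀.depth * 3 - 54]
26. n15.hot = true  [terminal]
27. n1.lab = 11  [A.env * 2 + 1]
28. n16.ok = 10  [S₀.ok - 19]
29. n17.wid = 28  [S.ok + 18]
30. n18.depth = 18  [B₀.wid - 10]
31. n19.val = -7  [terminal]
32. n20.val = 15  [terminal]
33. n21.val = 7  [terminal]
34. n18.val = -4  [d₀.val * 2 + 10]
35. n22.wid = 1  [D.val + 5]
36. n23.hot = false  [terminal]
37. n22.lab = "mu"  ["mu"]
38. n22.pre = -7  [B.wid - 8]
39. n22.ok = "km"  ["km"]
40. n17.lab = "mun"  [B₁.lab ++ "n"]
41. n17.pre = 9  [D.val * -1 + 5]
42. n17.ok = "xv"  ["xv"]
43. n16.lim = 13  [S.ok + 3]
44. n16.sig = false  [B.pre > 9]
45. n0.lim = 29  [if S₁.sig then A.lab else S₀.ok]
46. n0.sig = true  [S₁.sig == false]

30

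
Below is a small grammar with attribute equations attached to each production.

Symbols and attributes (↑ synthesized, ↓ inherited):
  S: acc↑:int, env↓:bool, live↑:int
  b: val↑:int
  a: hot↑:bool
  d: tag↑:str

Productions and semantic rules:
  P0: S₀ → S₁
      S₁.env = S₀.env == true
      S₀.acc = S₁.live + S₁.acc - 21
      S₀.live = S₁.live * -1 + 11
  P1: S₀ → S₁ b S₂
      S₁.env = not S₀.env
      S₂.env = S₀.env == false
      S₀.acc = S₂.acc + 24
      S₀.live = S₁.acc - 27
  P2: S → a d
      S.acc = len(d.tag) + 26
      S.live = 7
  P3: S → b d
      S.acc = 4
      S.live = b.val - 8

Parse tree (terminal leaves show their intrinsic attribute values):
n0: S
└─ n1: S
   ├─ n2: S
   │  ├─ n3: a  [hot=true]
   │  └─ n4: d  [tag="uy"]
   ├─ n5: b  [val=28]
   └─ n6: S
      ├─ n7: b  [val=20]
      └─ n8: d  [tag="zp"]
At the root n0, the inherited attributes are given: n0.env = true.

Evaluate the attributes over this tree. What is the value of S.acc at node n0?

1. n0.env = true  [given at root]
2. n1.env = true  [S₀.env == true]
3. n2.env = false  [not S₀.env]
4. n3.hot = true  [terminal]
5. n4.tag = "uy"  [terminal]
6. n2.acc = 28  [len(d.tag) + 26]
7. n2.live = 7  [7]
8. n5.val = 28  [terminal]
9. n6.env = false  [S₀.env == false]
10. n7.val = 20  [terminal]
11. n8.tag = "zp"  [terminal]
12. n6.acc = 4  [4]
13. n6.live = 12  [b.val - 8]
14. n1.acc = 28  [S₂.acc + 24]
15. n1.live = 1  [S₁.acc - 27]
16. n0.acc = 8  [S₁.live + S₁.acc - 21]
17. n0.live = 10  [S₁.live * -1 + 11]

8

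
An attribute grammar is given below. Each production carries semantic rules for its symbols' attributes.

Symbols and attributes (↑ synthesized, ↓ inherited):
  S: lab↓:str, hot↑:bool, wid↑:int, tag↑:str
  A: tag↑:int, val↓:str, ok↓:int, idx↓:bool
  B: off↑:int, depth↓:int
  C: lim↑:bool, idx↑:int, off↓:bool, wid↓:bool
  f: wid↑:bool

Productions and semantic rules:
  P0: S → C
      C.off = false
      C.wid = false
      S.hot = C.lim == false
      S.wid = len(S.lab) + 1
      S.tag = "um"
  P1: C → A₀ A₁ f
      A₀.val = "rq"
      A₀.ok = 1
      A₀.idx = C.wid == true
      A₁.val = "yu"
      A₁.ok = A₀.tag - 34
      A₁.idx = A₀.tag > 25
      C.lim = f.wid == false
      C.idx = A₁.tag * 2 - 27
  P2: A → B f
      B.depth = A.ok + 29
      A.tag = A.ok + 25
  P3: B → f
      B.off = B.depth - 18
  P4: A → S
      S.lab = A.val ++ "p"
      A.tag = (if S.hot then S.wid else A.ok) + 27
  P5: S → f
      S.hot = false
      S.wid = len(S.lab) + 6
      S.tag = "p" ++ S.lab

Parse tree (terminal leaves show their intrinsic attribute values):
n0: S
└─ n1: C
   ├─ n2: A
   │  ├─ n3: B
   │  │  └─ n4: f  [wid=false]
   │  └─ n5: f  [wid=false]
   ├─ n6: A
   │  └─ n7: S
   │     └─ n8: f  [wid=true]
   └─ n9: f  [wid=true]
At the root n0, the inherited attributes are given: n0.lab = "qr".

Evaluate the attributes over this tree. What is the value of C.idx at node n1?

11

1. n0.lab = "qr"  [given at root]
2. n1.off = false  [false]
3. n1.wid = false  [false]
4. n2.val = "rq"  ["rq"]
5. n2.ok = 1  [1]
6. n2.idx = false  [C.wid == true]
7. n3.depth = 30  [A.ok + 29]
8. n4.wid = false  [terminal]
9. n3.off = 12  [B.depth - 18]
10. n5.wid = false  [terminal]
11. n2.tag = 26  [A.ok + 25]
12. n6.val = "yu"  ["yu"]
13. n6.ok = -8  [A₀.tag - 34]
14. n6.idx = true  [A₀.tag > 25]
15. n7.lab = "yup"  [A.val ++ "p"]
16. n8.wid = true  [terminal]
17. n7.hot = false  [false]
18. n7.wid = 9  [len(S.lab) + 6]
19. n7.tag = "pyup"  ["p" ++ S.lab]
20. n6.tag = 19  [(if S.hot then S.wid else A.ok) + 27]
21. n9.wid = true  [terminal]
22. n1.lim = false  [f.wid == false]
23. n1.idx = 11  [A₁.tag * 2 - 27]
24. n0.hot = true  [C.lim == false]
25. n0.wid = 3  [len(S.lab) + 1]
26. n0.tag = "um"  ["um"]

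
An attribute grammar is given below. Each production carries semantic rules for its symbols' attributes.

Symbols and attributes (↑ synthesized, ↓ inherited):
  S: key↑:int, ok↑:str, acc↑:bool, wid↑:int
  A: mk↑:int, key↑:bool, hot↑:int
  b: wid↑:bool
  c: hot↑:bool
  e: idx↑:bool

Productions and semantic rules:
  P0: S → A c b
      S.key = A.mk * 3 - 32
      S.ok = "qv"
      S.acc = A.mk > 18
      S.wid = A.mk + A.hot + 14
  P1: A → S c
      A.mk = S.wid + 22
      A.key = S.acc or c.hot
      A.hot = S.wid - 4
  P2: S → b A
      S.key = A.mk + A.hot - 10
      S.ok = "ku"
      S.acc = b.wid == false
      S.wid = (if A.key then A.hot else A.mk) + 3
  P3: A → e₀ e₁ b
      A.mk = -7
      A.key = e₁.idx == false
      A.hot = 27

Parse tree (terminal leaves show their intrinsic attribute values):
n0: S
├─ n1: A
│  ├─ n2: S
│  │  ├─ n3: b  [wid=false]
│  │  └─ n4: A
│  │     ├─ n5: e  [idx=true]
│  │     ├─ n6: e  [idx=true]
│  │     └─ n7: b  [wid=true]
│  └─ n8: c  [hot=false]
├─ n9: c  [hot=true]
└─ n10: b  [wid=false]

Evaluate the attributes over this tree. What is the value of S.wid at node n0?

1. n3.wid = false  [terminal]
2. n5.idx = true  [terminal]
3. n6.idx = true  [terminal]
4. n7.wid = true  [terminal]
5. n4.mk = -7  [-7]
6. n4.key = false  [e₁.idx == false]
7. n4.hot = 27  [27]
8. n2.key = 10  [A.mk + A.hot - 10]
9. n2.ok = "ku"  ["ku"]
10. n2.acc = true  [b.wid == false]
11. n2.wid = -4  [(if A.key then A.hot else A.mk) + 3]
12. n8.hot = false  [terminal]
13. n1.mk = 18  [S.wid + 22]
14. n1.key = true  [S.acc or c.hot]
15. n1.hot = -8  [S.wid - 4]
16. n9.hot = true  [terminal]
17. n10.wid = false  [terminal]
18. n0.key = 22  [A.mk * 3 - 32]
19. n0.ok = "qv"  ["qv"]
20. n0.acc = false  [A.mk > 18]
21. n0.wid = 24  [A.mk + A.hot + 14]

24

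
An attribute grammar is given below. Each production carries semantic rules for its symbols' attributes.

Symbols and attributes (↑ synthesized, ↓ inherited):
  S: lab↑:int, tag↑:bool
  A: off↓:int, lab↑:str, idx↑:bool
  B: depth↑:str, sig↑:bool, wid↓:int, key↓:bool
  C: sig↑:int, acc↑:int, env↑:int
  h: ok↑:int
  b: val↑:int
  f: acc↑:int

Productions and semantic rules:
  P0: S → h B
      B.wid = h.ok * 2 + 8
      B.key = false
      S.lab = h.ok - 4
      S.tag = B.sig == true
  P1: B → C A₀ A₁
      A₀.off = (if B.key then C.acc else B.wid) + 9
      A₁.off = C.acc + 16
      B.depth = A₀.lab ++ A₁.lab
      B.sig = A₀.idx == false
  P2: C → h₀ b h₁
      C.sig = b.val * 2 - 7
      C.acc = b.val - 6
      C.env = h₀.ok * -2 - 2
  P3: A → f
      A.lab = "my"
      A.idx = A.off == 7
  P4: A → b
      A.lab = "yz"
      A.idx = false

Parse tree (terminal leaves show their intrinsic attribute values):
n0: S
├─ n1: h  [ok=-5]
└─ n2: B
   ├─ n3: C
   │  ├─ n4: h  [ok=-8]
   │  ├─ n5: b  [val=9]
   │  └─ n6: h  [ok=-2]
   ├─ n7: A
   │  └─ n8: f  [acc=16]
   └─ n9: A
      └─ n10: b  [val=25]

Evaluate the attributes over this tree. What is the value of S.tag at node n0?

1. n1.ok = -5  [terminal]
2. n2.wid = -2  [h.ok * 2 + 8]
3. n2.key = false  [false]
4. n4.ok = -8  [terminal]
5. n5.val = 9  [terminal]
6. n6.ok = -2  [terminal]
7. n3.sig = 11  [b.val * 2 - 7]
8. n3.acc = 3  [b.val - 6]
9. n3.env = 14  [h₀.ok * -2 - 2]
10. n7.off = 7  [(if B.key then C.acc else B.wid) + 9]
11. n8.acc = 16  [terminal]
12. n7.lab = "my"  ["my"]
13. n7.idx = true  [A.off == 7]
14. n9.off = 19  [C.acc + 16]
15. n10.val = 25  [terminal]
16. n9.lab = "yz"  ["yz"]
17. n9.idx = false  [false]
18. n2.depth = "myyz"  [A₀.lab ++ A₁.lab]
19. n2.sig = false  [A₀.idx == false]
20. n0.lab = -9  [h.ok - 4]
21. n0.tag = false  [B.sig == true]

false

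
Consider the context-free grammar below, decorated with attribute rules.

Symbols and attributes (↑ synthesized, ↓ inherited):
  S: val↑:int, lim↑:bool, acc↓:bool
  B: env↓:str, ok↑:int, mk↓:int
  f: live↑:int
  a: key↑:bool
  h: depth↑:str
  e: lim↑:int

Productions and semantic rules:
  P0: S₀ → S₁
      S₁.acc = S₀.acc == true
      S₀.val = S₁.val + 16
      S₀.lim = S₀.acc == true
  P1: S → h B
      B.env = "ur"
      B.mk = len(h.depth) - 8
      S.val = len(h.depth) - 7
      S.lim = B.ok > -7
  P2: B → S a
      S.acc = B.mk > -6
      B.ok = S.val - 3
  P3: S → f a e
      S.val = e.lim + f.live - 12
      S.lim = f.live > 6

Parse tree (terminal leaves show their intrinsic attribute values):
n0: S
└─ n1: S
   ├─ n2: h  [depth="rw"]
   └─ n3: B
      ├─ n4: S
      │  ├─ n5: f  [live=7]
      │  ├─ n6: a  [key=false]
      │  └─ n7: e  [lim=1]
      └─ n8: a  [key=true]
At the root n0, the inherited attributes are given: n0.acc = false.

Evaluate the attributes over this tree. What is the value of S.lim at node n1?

1. n0.acc = false  [given at root]
2. n1.acc = false  [S₀.acc == true]
3. n2.depth = "rw"  [terminal]
4. n3.env = "ur"  ["ur"]
5. n3.mk = -6  [len(h.depth) - 8]
6. n4.acc = false  [B.mk > -6]
7. n5.live = 7  [terminal]
8. n6.key = false  [terminal]
9. n7.lim = 1  [terminal]
10. n4.val = -4  [e.lim + f.live - 12]
11. n4.lim = true  [f.live > 6]
12. n8.key = true  [terminal]
13. n3.ok = -7  [S.val - 3]
14. n1.val = -5  [len(h.depth) - 7]
15. n1.lim = false  [B.ok > -7]
16. n0.val = 11  [S₁.val + 16]
17. n0.lim = false  [S₀.acc == true]

false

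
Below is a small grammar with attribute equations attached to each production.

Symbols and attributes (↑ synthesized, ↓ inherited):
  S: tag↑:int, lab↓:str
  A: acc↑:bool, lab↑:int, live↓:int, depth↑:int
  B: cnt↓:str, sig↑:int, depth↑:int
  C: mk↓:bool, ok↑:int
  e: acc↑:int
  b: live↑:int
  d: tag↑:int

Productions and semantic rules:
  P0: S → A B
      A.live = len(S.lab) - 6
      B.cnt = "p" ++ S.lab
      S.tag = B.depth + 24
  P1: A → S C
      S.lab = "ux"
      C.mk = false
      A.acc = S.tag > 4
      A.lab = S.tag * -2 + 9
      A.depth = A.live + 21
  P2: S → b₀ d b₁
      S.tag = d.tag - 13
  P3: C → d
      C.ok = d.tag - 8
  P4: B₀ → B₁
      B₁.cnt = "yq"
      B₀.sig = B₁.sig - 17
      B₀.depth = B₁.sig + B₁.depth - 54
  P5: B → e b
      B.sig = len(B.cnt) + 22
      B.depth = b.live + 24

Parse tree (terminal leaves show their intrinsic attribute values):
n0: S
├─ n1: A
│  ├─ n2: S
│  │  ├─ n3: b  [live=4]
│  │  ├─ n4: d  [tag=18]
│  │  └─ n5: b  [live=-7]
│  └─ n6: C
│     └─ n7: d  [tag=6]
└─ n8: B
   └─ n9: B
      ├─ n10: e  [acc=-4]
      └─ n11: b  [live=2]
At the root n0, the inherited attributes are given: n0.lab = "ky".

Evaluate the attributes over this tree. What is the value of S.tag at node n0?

20

1. n0.lab = "ky"  [given at root]
2. n1.live = -4  [len(S.lab) - 6]
3. n2.lab = "ux"  ["ux"]
4. n3.live = 4  [terminal]
5. n4.tag = 18  [terminal]
6. n5.live = -7  [terminal]
7. n2.tag = 5  [d.tag - 13]
8. n6.mk = false  [false]
9. n7.tag = 6  [terminal]
10. n6.ok = -2  [d.tag - 8]
11. n1.acc = true  [S.tag > 4]
12. n1.lab = -1  [S.tag * -2 + 9]
13. n1.depth = 17  [A.live + 21]
14. n8.cnt = "pky"  ["p" ++ S.lab]
15. n9.cnt = "yq"  ["yq"]
16. n10.acc = -4  [terminal]
17. n11.live = 2  [terminal]
18. n9.sig = 24  [len(B.cnt) + 22]
19. n9.depth = 26  [b.live + 24]
20. n8.sig = 7  [B₁.sig - 17]
21. n8.depth = -4  [B₁.sig + B₁.depth - 54]
22. n0.tag = 20  [B.depth + 24]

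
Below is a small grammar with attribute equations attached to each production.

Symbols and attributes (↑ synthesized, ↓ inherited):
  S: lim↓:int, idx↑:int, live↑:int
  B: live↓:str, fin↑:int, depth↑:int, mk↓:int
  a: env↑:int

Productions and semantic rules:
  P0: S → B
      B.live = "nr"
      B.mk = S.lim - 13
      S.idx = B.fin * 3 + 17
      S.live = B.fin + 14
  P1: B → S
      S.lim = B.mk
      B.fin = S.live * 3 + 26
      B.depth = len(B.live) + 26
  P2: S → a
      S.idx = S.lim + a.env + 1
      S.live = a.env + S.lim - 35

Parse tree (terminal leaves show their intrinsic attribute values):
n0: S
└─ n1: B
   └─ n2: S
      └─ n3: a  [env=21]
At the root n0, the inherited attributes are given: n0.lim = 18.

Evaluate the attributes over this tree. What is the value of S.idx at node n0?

1. n0.lim = 18  [given at root]
2. n1.live = "nr"  ["nr"]
3. n1.mk = 5  [S.lim - 13]
4. n2.lim = 5  [B.mk]
5. n3.env = 21  [terminal]
6. n2.idx = 27  [S.lim + a.env + 1]
7. n2.live = -9  [a.env + S.lim - 35]
8. n1.fin = -1  [S.live * 3 + 26]
9. n1.depth = 28  [len(B.live) + 26]
10. n0.idx = 14  [B.fin * 3 + 17]
11. n0.live = 13  [B.fin + 14]

14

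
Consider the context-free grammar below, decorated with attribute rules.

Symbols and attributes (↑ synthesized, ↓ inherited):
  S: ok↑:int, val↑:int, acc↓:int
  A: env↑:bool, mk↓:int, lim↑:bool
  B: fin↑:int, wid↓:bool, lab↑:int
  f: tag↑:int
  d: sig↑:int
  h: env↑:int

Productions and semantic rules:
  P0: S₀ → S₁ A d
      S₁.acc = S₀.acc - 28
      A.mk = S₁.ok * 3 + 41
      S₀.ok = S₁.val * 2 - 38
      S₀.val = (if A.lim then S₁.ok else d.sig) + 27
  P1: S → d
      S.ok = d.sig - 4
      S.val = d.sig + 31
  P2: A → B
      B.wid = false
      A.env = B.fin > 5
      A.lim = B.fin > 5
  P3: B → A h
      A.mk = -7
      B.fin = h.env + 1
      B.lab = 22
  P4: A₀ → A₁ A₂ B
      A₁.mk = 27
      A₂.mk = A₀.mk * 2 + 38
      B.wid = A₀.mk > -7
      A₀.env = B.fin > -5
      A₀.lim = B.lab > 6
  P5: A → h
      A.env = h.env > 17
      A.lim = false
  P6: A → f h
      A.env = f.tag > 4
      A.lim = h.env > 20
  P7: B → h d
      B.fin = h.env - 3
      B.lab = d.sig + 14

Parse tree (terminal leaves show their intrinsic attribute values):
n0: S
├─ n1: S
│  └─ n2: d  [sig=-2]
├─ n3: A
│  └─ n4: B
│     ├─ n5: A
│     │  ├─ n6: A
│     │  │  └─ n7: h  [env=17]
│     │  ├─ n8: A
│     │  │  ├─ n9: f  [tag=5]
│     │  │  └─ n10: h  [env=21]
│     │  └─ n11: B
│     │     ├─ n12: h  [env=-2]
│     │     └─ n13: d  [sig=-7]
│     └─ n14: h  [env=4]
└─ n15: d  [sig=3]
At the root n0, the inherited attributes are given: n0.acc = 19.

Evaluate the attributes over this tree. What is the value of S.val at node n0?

1. n0.acc = 19  [given at root]
2. n1.acc = -9  [S₀.acc - 28]
3. n2.sig = -2  [terminal]
4. n1.ok = -6  [d.sig - 4]
5. n1.val = 29  [d.sig + 31]
6. n3.mk = 23  [S₁.ok * 3 + 41]
7. n4.wid = false  [false]
8. n5.mk = -7  [-7]
9. n6.mk = 27  [27]
10. n7.env = 17  [terminal]
11. n6.env = false  [h.env > 17]
12. n6.lim = false  [false]
13. n8.mk = 24  [A₀.mk * 2 + 38]
14. n9.tag = 5  [terminal]
15. n10.env = 21  [terminal]
16. n8.env = true  [f.tag > 4]
17. n8.lim = true  [h.env > 20]
18. n11.wid = false  [A₀.mk > -7]
19. n12.env = -2  [terminal]
20. n13.sig = -7  [terminal]
21. n11.fin = -5  [h.env - 3]
22. n11.lab = 7  [d.sig + 14]
23. n5.env = false  [B.fin > -5]
24. n5.lim = true  [B.lab > 6]
25. n14.env = 4  [terminal]
26. n4.fin = 5  [h.env + 1]
27. n4.lab = 22  [22]
28. n3.env = false  [B.fin > 5]
29. n3.lim = false  [B.fin > 5]
30. n15.sig = 3  [terminal]
31. n0.ok = 20  [S₁.val * 2 - 38]
32. n0.val = 30  [(if A.lim then S₁.ok else d.sig) + 27]

30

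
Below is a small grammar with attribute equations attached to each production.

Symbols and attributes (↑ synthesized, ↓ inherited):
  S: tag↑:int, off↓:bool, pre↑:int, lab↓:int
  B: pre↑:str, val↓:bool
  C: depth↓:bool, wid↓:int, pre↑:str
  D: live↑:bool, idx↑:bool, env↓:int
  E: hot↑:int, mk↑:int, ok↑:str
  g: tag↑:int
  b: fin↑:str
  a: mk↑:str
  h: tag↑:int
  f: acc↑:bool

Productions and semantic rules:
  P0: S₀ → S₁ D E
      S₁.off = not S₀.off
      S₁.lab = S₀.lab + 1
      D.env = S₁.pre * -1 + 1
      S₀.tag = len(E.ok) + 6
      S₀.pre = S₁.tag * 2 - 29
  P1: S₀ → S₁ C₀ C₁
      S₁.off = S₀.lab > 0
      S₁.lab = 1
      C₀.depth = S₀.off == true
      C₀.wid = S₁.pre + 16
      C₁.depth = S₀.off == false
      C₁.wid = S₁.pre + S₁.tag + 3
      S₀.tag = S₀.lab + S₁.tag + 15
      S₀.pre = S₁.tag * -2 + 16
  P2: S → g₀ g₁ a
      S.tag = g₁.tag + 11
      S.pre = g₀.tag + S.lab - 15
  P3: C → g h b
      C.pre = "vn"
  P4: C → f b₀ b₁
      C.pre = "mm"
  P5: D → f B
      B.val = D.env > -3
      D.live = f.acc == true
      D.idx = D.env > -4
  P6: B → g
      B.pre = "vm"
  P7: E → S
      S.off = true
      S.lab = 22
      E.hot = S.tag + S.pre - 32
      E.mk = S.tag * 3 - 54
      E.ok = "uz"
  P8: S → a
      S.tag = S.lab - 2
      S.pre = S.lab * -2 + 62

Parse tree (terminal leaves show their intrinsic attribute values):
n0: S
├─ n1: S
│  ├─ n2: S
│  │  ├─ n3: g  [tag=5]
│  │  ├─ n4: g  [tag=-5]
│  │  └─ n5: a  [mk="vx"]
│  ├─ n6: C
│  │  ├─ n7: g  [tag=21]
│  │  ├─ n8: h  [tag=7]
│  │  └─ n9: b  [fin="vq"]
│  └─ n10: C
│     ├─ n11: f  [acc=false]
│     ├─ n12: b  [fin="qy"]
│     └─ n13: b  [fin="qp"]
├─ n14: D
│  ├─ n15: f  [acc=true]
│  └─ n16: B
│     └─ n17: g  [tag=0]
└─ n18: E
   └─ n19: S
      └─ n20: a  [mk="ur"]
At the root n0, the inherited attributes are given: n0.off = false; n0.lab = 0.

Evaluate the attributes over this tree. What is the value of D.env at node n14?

-3

1. n0.off = false  [given at root]
2. n0.lab = 0  [given at root]
3. n1.off = true  [not S₀.off]
4. n1.lab = 1  [S₀.lab + 1]
5. n2.off = true  [S₀.lab > 0]
6. n2.lab = 1  [1]
7. n3.tag = 5  [terminal]
8. n4.tag = -5  [terminal]
9. n5.mk = "vx"  [terminal]
10. n2.tag = 6  [g₁.tag + 11]
11. n2.pre = -9  [g₀.tag + S.lab - 15]
12. n6.depth = true  [S₀.off == true]
13. n6.wid = 7  [S₁.pre + 16]
14. n7.tag = 21  [terminal]
15. n8.tag = 7  [terminal]
16. n9.fin = "vq"  [terminal]
17. n6.pre = "vn"  ["vn"]
18. n10.depth = false  [S₀.off == false]
19. n10.wid = 0  [S₁.pre + S₁.tag + 3]
20. n11.acc = false  [terminal]
21. n12.fin = "qy"  [terminal]
22. n13.fin = "qp"  [terminal]
23. n10.pre = "mm"  ["mm"]
24. n1.tag = 22  [S₀.lab + S₁.tag + 15]
25. n1.pre = 4  [S₁.tag * -2 + 16]
26. n14.env = -3  [S₁.pre * -1 + 1]
27. n15.acc = true  [terminal]
28. n16.val = false  [D.env > -3]
29. n17.tag = 0  [terminal]
30. n16.pre = "vm"  ["vm"]
31. n14.live = true  [f.acc == true]
32. n14.idx = true  [D.env > -4]
33. n19.off = true  [true]
34. n19.lab = 22  [22]
35. n20.mk = "ur"  [terminal]
36. n19.tag = 20  [S.lab - 2]
37. n19.pre = 18  [S.lab * -2 + 62]
38. n18.hot = 6  [S.tag + S.pre - 32]
39. n18.mk = 6  [S.tag * 3 - 54]
40. n18.ok = "uz"  ["uz"]
41. n0.tag = 8  [len(E.ok) + 6]
42. n0.pre = 15  [S₁.tag * 2 - 29]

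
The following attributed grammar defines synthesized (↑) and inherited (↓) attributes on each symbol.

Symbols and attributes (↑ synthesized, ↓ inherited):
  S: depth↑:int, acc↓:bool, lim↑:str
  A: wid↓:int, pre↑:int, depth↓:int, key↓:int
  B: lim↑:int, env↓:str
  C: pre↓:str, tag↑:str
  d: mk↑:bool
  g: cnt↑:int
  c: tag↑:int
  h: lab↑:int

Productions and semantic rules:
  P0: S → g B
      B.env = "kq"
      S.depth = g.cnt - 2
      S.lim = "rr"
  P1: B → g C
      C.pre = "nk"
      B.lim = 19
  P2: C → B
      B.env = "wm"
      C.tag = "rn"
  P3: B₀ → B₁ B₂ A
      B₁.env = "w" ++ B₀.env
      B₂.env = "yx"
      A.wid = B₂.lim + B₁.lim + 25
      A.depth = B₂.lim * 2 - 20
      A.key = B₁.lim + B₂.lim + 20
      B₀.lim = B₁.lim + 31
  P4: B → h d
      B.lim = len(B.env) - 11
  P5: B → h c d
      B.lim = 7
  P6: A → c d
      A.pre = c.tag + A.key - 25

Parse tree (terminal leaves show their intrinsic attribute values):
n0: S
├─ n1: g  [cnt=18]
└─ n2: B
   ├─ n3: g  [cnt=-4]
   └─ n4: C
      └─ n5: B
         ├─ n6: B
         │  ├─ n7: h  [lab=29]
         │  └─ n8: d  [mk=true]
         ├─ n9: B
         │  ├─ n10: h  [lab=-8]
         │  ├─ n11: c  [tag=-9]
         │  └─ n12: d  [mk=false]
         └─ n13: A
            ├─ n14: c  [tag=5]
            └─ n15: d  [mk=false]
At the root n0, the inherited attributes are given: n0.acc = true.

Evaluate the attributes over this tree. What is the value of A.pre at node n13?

-1

1. n0.acc = true  [given at root]
2. n1.cnt = 18  [terminal]
3. n2.env = "kq"  ["kq"]
4. n3.cnt = -4  [terminal]
5. n4.pre = "nk"  ["nk"]
6. n5.env = "wm"  ["wm"]
7. n6.env = "wwm"  ["w" ++ B₀.env]
8. n7.lab = 29  [terminal]
9. n8.mk = true  [terminal]
10. n6.lim = -8  [len(B.env) - 11]
11. n9.env = "yx"  ["yx"]
12. n10.lab = -8  [terminal]
13. n11.tag = -9  [terminal]
14. n12.mk = false  [terminal]
15. n9.lim = 7  [7]
16. n13.wid = 24  [B₂.lim + B₁.lim + 25]
17. n13.depth = -6  [B₂.lim * 2 - 20]
18. n13.key = 19  [B₁.lim + B₂.lim + 20]
19. n14.tag = 5  [terminal]
20. n15.mk = false  [terminal]
21. n13.pre = -1  [c.tag + A.key - 25]
22. n5.lim = 23  [B₁.lim + 31]
23. n4.tag = "rn"  ["rn"]
24. n2.lim = 19  [19]
25. n0.depth = 16  [g.cnt - 2]
26. n0.lim = "rr"  ["rr"]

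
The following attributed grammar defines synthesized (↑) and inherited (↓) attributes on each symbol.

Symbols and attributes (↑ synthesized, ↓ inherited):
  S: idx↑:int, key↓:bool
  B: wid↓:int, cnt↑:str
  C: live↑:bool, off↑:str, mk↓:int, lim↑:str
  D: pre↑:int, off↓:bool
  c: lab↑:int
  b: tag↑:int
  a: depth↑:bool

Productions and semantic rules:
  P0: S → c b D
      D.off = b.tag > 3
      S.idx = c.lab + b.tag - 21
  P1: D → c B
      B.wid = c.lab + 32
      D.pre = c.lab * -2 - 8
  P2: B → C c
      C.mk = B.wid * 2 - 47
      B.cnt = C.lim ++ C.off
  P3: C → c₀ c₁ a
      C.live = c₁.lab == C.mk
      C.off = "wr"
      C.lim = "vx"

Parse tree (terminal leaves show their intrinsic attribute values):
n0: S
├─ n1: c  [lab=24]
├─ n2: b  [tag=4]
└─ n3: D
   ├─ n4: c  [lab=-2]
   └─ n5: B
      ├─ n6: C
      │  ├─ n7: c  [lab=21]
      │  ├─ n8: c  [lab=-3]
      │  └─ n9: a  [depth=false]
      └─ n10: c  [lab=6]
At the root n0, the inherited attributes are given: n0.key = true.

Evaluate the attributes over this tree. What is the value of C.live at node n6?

1. n0.key = true  [given at root]
2. n1.lab = 24  [terminal]
3. n2.tag = 4  [terminal]
4. n3.off = true  [b.tag > 3]
5. n4.lab = -2  [terminal]
6. n5.wid = 30  [c.lab + 32]
7. n6.mk = 13  [B.wid * 2 - 47]
8. n7.lab = 21  [terminal]
9. n8.lab = -3  [terminal]
10. n9.depth = false  [terminal]
11. n6.live = false  [c₁.lab == C.mk]
12. n6.off = "wr"  ["wr"]
13. n6.lim = "vx"  ["vx"]
14. n10.lab = 6  [terminal]
15. n5.cnt = "vxwr"  [C.lim ++ C.off]
16. n3.pre = -4  [c.lab * -2 - 8]
17. n0.idx = 7  [c.lab + b.tag - 21]

false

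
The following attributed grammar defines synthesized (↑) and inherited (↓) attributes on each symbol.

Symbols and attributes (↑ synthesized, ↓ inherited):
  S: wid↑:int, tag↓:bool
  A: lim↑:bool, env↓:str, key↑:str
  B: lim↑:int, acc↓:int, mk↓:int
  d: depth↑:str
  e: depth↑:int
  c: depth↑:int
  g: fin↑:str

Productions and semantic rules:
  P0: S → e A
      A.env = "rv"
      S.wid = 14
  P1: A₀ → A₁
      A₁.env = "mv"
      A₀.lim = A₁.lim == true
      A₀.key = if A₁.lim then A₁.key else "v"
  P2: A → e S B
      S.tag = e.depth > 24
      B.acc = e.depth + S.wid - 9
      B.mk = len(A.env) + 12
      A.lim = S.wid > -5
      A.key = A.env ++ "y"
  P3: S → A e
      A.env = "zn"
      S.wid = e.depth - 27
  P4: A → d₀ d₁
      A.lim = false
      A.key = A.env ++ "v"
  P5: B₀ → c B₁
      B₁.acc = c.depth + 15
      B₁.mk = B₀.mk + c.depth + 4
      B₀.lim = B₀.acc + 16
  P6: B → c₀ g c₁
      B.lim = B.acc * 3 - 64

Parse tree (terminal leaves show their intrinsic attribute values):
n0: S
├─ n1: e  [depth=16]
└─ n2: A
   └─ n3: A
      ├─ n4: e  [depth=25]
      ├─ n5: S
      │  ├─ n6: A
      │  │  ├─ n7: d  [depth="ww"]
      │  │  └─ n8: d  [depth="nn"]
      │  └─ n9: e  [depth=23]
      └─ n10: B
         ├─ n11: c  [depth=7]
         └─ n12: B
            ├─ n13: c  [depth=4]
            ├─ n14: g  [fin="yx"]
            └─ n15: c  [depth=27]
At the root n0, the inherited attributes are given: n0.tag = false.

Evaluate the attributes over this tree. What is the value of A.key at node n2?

1. n0.tag = false  [given at root]
2. n1.depth = 16  [terminal]
3. n2.env = "rv"  ["rv"]
4. n3.env = "mv"  ["mv"]
5. n4.depth = 25  [terminal]
6. n5.tag = true  [e.depth > 24]
7. n6.env = "zn"  ["zn"]
8. n7.depth = "ww"  [terminal]
9. n8.depth = "nn"  [terminal]
10. n6.lim = false  [false]
11. n6.key = "znv"  [A.env ++ "v"]
12. n9.depth = 23  [terminal]
13. n5.wid = -4  [e.depth - 27]
14. n10.acc = 12  [e.depth + S.wid - 9]
15. n10.mk = 14  [len(A.env) + 12]
16. n11.depth = 7  [terminal]
17. n12.acc = 22  [c.depth + 15]
18. n12.mk = 25  [B₀.mk + c.depth + 4]
19. n13.depth = 4  [terminal]
20. n14.fin = "yx"  [terminal]
21. n15.depth = 27  [terminal]
22. n12.lim = 2  [B.acc * 3 - 64]
23. n10.lim = 28  [B₀.acc + 16]
24. n3.lim = true  [S.wid > -5]
25. n3.key = "mvy"  [A.env ++ "y"]
26. n2.lim = true  [A₁.lim == true]
27. n2.key = "mvy"  [if A₁.lim then A₁.key else "v"]
28. n0.wid = 14  [14]

"mvy"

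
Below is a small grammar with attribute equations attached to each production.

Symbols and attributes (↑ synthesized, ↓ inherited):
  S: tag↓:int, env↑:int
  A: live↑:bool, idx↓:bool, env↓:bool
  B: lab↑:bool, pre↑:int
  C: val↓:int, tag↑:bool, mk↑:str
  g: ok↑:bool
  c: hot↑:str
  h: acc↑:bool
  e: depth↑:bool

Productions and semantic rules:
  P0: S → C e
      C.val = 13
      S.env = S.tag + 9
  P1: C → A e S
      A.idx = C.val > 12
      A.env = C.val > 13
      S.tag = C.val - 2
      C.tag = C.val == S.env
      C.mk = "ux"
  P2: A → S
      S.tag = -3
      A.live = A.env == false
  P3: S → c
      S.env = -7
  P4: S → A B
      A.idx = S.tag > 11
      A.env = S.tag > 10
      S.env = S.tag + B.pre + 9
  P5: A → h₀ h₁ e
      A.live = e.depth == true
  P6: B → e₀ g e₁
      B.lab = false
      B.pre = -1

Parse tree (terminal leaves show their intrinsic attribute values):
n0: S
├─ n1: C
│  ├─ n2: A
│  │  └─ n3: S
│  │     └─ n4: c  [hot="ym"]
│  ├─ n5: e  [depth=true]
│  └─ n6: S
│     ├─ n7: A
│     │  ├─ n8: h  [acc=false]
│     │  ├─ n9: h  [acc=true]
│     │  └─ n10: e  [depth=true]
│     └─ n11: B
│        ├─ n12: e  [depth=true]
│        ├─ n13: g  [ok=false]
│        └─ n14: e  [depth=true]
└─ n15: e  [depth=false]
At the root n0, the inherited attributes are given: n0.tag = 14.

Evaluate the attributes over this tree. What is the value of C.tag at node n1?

false

1. n0.tag = 14  [given at root]
2. n1.val = 13  [13]
3. n2.idx = true  [C.val > 12]
4. n2.env = false  [C.val > 13]
5. n3.tag = -3  [-3]
6. n4.hot = "ym"  [terminal]
7. n3.env = -7  [-7]
8. n2.live = true  [A.env == false]
9. n5.depth = true  [terminal]
10. n6.tag = 11  [C.val - 2]
11. n7.idx = false  [S.tag > 11]
12. n7.env = true  [S.tag > 10]
13. n8.acc = false  [terminal]
14. n9.acc = true  [terminal]
15. n10.depth = true  [terminal]
16. n7.live = true  [e.depth == true]
17. n12.depth = true  [terminal]
18. n13.ok = false  [terminal]
19. n14.depth = true  [terminal]
20. n11.lab = false  [false]
21. n11.pre = -1  [-1]
22. n6.env = 19  [S.tag + B.pre + 9]
23. n1.tag = false  [C.val == S.env]
24. n1.mk = "ux"  ["ux"]
25. n15.depth = false  [terminal]
26. n0.env = 23  [S.tag + 9]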